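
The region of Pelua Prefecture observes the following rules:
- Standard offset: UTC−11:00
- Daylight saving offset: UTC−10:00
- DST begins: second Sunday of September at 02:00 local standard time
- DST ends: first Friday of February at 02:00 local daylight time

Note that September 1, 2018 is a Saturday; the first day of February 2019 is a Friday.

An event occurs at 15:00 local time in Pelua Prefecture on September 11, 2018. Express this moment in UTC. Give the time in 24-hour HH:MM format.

1 September 2018 is a Saturday, so the first Sunday is September 2 and the second is September 9.
1 February 2019 is a Friday, so the first Friday is February 1.
Daylight saving runs 9 September 2018 – 1 February 2019; September 11, 2018 is inside that window, so Pelua Prefecture is at UTC−10:00.
15:00 local + 10h = 01:00 UTC (rolling into the next day, 12 September 2018).

01:00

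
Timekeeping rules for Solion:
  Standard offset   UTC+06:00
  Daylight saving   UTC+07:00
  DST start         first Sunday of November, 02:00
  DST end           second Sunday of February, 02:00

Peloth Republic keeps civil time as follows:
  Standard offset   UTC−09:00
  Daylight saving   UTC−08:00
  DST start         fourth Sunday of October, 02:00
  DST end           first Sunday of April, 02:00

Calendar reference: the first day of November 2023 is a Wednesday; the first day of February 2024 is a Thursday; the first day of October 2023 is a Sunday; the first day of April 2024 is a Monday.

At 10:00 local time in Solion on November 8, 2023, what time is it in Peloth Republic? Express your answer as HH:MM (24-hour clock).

1 November 2023 is a Wednesday, so the first Sunday is November 5.
1 February 2024 is a Thursday, so the first Sunday is February 4 and the second is February 11.
November 8, 2023 falls between 5 November 2023 and 11 February 2024, so daylight saving is in effect and Solion is at UTC+07:00.
10:00 Solion − 7h = 03:00 UTC.
1 October 2023 is a Sunday, so the first Sunday is October 1 and the fourth is October 22.
1 April 2024 is a Monday, so the first Sunday is April 7.
At the standard offset (UTC−09:00), 03:00 UTC − 9h = 18:00 Peloth Republic standard time (rolling into the previous day, 7 November 2023).
The standard-time date in Peloth Republic, November 7, 2023, falls between 22 October 2023 and 7 April 2024, so daylight saving is in effect and Peloth Republic is at UTC−08:00.
03:00 UTC − 8h = 19:00 Peloth Republic (rolling into the previous day, 7 November 2023).

19:00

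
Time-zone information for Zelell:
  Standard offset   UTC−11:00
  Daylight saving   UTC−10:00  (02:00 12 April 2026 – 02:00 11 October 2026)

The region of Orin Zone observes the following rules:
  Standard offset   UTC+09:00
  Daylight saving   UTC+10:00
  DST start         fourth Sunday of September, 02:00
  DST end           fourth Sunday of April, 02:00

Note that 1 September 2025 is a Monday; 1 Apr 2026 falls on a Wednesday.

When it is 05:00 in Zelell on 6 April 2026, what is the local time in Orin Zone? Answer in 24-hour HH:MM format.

Daylight saving runs 12 April – 11 October; 6 April 2026 is outside that window, so Zelell is on standard time at UTC−11:00.
05:00 Zelell + 11h = 16:00 UTC.
1 September 2025 is a Monday, so the first Sunday is September 7 and the fourth is September 28.
1 April 2026 is a Wednesday, so the first Sunday is April 5 and the fourth is April 26.
At the standard offset (UTC+09:00), 16:00 UTC + 9h = 01:00 Orin Zone standard time (rolling into the next day, 7 April 2026).
The standard-time date in Orin Zone, 7 April 2026, falls between 28 September 2025 and 26 April 2026, so daylight saving is in effect and Orin Zone is at UTC+10:00.
16:00 UTC + 10h = 02:00 Orin Zone (rolling into the next day, 7 April 2026).

02:00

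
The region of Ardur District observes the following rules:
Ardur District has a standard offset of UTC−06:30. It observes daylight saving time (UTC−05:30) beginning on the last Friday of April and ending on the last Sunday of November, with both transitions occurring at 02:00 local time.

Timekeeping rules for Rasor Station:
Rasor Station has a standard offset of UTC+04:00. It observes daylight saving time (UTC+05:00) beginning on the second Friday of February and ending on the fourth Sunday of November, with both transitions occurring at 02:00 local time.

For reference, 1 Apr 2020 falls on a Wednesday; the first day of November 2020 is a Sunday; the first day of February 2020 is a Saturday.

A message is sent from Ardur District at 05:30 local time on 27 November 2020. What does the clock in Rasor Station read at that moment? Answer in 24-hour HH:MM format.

1 April 2020 is a Wednesday, so Fridays fall on 3, 10, 17, 24; the last is April 24.
1 November 2020 is a Sunday, so Sundays fall on 1, 8, 15, 22, 29; the last is November 29.
27 November 2020 lies within the daylight-saving period (24 April – 29 November), so Ardur District is on daylight time, UTC−05:30.
05:30 Ardur District + 5h30m = 11:00 UTC.
1 February 2020 is a Saturday, so the first Friday is February 7 and the second is February 14.
1 November 2020 is a Sunday, so the first Sunday is November 1 and the fourth is November 22.
At the standard offset (UTC+04:00), 11:00 UTC + 4h = 15:00 Rasor Station standard time.
The standard-time date in Rasor Station, 27 November 2020, is outside the daylight-saving period (14 February – 22 November), so Rasor Station is on standard time, UTC+04:00.
11:00 UTC + 4h = 15:00 Rasor Station.

15:00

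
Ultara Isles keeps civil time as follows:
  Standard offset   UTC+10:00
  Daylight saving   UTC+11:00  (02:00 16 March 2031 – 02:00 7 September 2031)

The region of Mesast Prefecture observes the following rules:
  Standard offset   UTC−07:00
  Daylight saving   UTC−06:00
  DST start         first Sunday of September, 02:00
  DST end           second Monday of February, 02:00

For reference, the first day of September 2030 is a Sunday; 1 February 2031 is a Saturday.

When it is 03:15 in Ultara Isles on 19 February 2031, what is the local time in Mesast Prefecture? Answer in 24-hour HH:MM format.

10:15

Daylight saving runs 16 March – 7 September; 19 February 2031 is outside that window, so Ultara Isles is on standard time at UTC+10:00.
03:15 Ultara Isles − 10h = 17:15 UTC (rolling into the previous day, 18 February 2031).
1 September 2030 is a Sunday, so the first Sunday is September 1.
1 February 2031 is a Saturday, so the first Monday is February 3 and the second is February 10.
At the standard offset (UTC−07:00), 17:15 UTC − 7h = 10:15 Mesast Prefecture standard time.
The standard-time date in Mesast Prefecture, 18 February 2031, is outside the daylight-saving period (1 September 2030 – 10 February 2031), so Mesast Prefecture is on standard time, UTC−07:00.
17:15 UTC − 7h = 10:15 Mesast Prefecture.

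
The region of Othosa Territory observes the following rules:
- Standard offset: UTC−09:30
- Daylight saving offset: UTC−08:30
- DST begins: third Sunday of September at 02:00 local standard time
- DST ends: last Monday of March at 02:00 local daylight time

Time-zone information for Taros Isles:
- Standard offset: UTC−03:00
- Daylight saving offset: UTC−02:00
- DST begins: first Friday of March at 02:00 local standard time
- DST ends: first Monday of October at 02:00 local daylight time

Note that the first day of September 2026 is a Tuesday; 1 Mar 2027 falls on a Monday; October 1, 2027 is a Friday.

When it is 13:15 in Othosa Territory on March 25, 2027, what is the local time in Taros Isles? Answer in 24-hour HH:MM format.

19:45

1 September 2026 is a Tuesday, so the first Sunday is September 6 and the third is September 20.
1 March 2027 is a Monday, so Mondays fall on 1, 8, 15, 22, 29; the last is March 29.
March 25, 2027 lies within the daylight-saving period (20 September 2026 – 29 March 2027), so Othosa Territory is on daylight time, UTC−08:30.
13:15 Othosa Territory + 8h30m = 21:45 UTC.
1 March 2027 is a Monday, so the first Friday is March 5.
1 October 2027 is a Friday, so the first Monday is October 4.
At the standard offset (UTC−03:00), 21:45 UTC − 3h = 18:45 Taros Isles standard time.
Daylight saving runs 5 March – 4 October; the standard-time date in Taros Isles, March 25, 2027, is inside that window, so Taros Isles is at UTC−02:00.
21:45 UTC − 2h = 19:45 Taros Isles.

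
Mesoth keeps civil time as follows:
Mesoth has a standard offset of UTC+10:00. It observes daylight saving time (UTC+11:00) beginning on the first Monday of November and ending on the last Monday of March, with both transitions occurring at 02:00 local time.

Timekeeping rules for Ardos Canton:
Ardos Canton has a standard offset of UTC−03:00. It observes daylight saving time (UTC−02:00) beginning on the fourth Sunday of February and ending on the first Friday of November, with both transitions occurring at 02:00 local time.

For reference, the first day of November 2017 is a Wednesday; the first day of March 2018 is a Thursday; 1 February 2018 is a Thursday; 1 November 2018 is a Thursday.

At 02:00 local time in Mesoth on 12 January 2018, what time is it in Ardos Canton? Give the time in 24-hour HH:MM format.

12:00

1 November 2017 is a Wednesday, so the first Monday is November 6.
1 March 2018 is a Thursday, so Mondays fall on 5, 12, 19, 26; the last is March 26.
Daylight saving runs 6 November 2017 – 26 March 2018; 12 January 2018 is inside that window, so Mesoth is at UTC+11:00.
02:00 Mesoth − 11h = 15:00 UTC (rolling into the previous day, 11 January 2018).
1 February 2018 is a Thursday, so the first Sunday is February 4 and the fourth is February 25.
1 November 2018 is a Thursday, so the first Friday is November 2.
At the standard offset (UTC−03:00), 15:00 UTC − 3h = 12:00 Ardos Canton standard time.
The standard-time date in Ardos Canton, 11 January 2018, does not fall between 25 February and 2 November, so daylight saving is not in effect and Ardos Canton is at UTC−03:00.
15:00 UTC − 3h = 12:00 Ardos Canton.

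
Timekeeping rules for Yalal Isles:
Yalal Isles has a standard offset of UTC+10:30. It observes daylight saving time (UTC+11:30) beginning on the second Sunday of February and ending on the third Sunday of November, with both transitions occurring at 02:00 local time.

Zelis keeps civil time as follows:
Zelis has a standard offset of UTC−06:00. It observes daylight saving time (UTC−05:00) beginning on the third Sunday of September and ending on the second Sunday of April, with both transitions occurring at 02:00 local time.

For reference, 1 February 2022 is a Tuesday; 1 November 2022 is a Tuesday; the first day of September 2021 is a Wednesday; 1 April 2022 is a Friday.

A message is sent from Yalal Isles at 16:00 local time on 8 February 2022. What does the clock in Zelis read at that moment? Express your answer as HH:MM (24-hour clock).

1 February 2022 is a Tuesday, so the first Sunday is February 6 and the second is February 13.
1 November 2022 is a Tuesday, so the first Sunday is November 6 and the third is November 20.
Daylight saving runs 13 February – 20 November; 8 February 2022 is outside that window, so Yalal Isles is on standard time at UTC+10:30.
16:00 Yalal Isles − 10h30m = 05:30 UTC.
1 September 2021 is a Wednesday, so the first Sunday is September 5 and the third is September 19.
1 April 2022 is a Friday, so the first Sunday is April 3 and the second is April 10.
At the standard offset (UTC−06:00), 05:30 UTC − 6h = 23:30 Zelis standard time (rolling into the previous day, 7 February 2022).
Daylight saving runs 19 September 2021 – 10 April 2022; the standard-time date in Zelis, 7 February 2022, is inside that window, so Zelis is at UTC−05:00.
05:30 UTC − 5h = 00:30 Zelis.

00:30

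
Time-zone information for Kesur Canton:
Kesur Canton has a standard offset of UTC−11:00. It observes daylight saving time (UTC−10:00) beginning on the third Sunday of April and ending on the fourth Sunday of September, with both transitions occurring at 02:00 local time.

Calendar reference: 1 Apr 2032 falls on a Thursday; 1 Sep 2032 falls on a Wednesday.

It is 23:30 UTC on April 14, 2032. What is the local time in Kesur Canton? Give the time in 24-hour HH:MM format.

1 April 2032 is a Thursday, so the first Sunday is April 4 and the third is April 18.
1 September 2032 is a Wednesday, so the first Sunday is September 5 and the fourth is September 26.
At the standard offset (UTC−11:00), 23:30 UTC − 11h = 12:30 Kesur Canton standard time.
The standard-time date in Kesur Canton, April 14, 2032, is outside the daylight-saving period (18 April – 26 September), so Kesur Canton is on standard time, UTC−11:00.
23:30 UTC − 11h = 12:30 local.

12:30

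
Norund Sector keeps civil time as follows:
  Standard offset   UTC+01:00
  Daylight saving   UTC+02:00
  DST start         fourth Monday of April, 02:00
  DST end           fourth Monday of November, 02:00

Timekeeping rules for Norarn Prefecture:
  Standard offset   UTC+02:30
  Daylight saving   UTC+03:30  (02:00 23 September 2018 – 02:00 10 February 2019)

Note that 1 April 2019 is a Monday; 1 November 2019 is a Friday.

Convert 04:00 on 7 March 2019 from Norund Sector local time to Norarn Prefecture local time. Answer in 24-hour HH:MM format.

1 April 2019 is a Monday, so the first Monday is April 1 and the fourth is April 22.
1 November 2019 is a Friday, so the first Monday is November 4 and the fourth is November 25.
Daylight saving runs 22 April – 25 November; 7 March 2019 is outside that window, so Norund Sector is on standard time at UTC+01:00.
04:00 Norund Sector − 1h = 03:00 UTC.
At the standard offset (UTC+02:30), 03:00 UTC + 2h30m = 05:30 Norarn Prefecture standard time.
The standard-time date in Norarn Prefecture, 7 March 2019, does not fall between 23 September 2018 and 10 February 2019, so daylight saving is not in effect and Norarn Prefecture is at UTC+02:30.
03:00 UTC + 2h30m = 05:30 Norarn Prefecture.

05:30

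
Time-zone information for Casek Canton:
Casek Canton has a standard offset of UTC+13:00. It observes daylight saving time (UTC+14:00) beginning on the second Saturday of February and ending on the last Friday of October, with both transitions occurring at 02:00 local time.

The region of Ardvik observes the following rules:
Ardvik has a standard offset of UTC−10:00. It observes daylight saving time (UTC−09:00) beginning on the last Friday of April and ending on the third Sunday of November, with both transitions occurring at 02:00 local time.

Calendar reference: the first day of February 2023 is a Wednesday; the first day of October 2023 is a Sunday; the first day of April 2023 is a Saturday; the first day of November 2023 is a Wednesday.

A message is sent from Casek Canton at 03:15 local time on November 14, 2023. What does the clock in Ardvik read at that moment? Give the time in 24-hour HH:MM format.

1 February 2023 is a Wednesday, so the first Saturday is February 4 and the second is February 11.
1 October 2023 is a Sunday, so Fridays fall on 6, 13, 20, 27; the last is October 27.
Daylight saving runs 11 February – 27 October; November 14, 2023 is outside that window, so Casek Canton is on standard time at UTC+13:00.
03:15 Casek Canton − 13h = 14:15 UTC (rolling into the previous day, 13 November 2023).
1 April 2023 is a Saturday, so Fridays fall on 7, 14, 21, 28; the last is April 28.
1 November 2023 is a Wednesday, so the first Sunday is November 5 and the third is November 19.
At the standard offset (UTC−10:00), 14:15 UTC − 10h = 04:15 Ardvik standard time.
Daylight saving runs 28 April – 19 November; the standard-time date in Ardvik, November 13, 2023, is inside that window, so Ardvik is at UTC−09:00.
14:15 UTC − 9h = 05:15 Ardvik.

05:15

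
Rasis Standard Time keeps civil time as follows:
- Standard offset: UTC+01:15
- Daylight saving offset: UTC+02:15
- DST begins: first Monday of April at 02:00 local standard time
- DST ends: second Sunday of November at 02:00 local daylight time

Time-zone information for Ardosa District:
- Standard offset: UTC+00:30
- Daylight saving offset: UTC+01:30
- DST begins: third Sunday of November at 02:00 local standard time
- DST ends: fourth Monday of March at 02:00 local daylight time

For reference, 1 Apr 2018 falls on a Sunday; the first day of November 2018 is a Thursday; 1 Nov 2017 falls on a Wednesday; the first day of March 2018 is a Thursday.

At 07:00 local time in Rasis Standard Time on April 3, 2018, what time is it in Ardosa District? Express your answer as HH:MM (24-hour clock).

1 April 2018 is a Sunday, so the first Monday is April 2.
1 November 2018 is a Thursday, so the first Sunday is November 4 and the second is November 11.
Daylight saving runs 2 April – 11 November; April 3, 2018 is inside that window, so Rasis Standard Time is at UTC+02:15.
07:00 Rasis Standard Time − 2h15m = 04:45 UTC.
1 November 2017 is a Wednesday, so the first Sunday is November 5 and the third is November 19.
1 March 2018 is a Thursday, so the first Monday is March 5 and the fourth is March 26.
At the standard offset (UTC+00:30), 04:45 UTC + 0h30m = 05:15 Ardosa District standard time.
Daylight saving runs 19 November 2017 – 26 March 2018; the standard-time date in Ardosa District, April 3, 2018, is outside that window, so Ardosa District is on standard time at UTC+00:30.
04:45 UTC + 0h30m = 05:15 Ardosa District.

05:15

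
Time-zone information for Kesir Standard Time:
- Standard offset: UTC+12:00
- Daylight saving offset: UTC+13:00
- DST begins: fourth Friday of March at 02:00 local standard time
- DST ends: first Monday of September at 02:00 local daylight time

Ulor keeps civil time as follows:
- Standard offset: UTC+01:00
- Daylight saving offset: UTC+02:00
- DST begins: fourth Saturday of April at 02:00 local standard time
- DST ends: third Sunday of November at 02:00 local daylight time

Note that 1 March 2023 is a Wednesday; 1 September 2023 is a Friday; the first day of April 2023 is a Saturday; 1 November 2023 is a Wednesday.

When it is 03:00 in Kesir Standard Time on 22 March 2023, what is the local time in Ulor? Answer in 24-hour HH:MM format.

1 March 2023 is a Wednesday, so the first Friday is March 3 and the fourth is March 24.
1 September 2023 is a Friday, so the first Monday is September 4.
Daylight saving runs 24 March – 4 September; 22 March 2023 is outside that window, so Kesir Standard Time is on standard time at UTC+12:00.
03:00 Kesir Standard Time − 12h = 15:00 UTC (rolling into the previous day, 21 March 2023).
1 April 2023 is a Saturday, so the first Saturday is April 1 and the fourth is April 22.
1 November 2023 is a Wednesday, so the first Sunday is November 5 and the third is November 19.
At the standard offset (UTC+01:00), 15:00 UTC + 1h = 16:00 Ulor standard time.
The standard-time date in Ulor, 21 March 2023, is outside the daylight-saving period (22 April – 19 November), so Ulor is on standard time, UTC+01:00.
15:00 UTC + 1h = 16:00 Ulor.

16:00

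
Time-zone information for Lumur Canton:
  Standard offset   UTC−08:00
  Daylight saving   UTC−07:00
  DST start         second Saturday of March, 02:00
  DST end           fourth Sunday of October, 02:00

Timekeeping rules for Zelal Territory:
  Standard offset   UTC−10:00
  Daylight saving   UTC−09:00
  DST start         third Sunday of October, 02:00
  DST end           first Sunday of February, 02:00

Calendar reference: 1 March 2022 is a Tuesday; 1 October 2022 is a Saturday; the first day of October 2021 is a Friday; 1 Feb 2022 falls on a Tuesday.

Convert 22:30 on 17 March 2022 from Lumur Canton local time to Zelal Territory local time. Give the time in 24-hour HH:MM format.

19:30

1 March 2022 is a Tuesday, so the first Saturday is March 5 and the second is March 12.
1 October 2022 is a Saturday, so the first Sunday is October 2 and the fourth is October 23.
17 March 2022 lies within the daylight-saving period (12 March – 23 October), so Lumur Canton is on daylight time, UTC−07:00.
22:30 Lumur Canton + 7h = 05:30 UTC (rolling into the next day, 18 March 2022).
1 October 2021 is a Friday, so the first Sunday is October 3 and the third is October 17.
1 February 2022 is a Tuesday, so the first Sunday is February 6.
At the standard offset (UTC−10:00), 05:30 UTC − 10h = 19:30 Zelal Territory standard time (rolling into the previous day, 17 March 2022).
The standard-time date in Zelal Territory, 17 March 2022, is outside the daylight-saving period (17 October 2021 – 6 February 2022), so Zelal Territory is on standard time, UTC−10:00.
05:30 UTC − 10h = 19:30 Zelal Territory (rolling into the previous day, 17 March 2022).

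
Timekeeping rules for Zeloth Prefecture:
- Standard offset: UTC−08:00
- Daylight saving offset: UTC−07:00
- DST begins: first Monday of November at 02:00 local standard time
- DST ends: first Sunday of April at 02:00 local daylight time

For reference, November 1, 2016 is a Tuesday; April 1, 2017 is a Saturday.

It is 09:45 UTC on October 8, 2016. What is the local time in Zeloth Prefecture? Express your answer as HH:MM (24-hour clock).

1 November 2016 is a Tuesday, so the first Monday is November 7.
1 April 2017 is a Saturday, so the first Sunday is April 2.
At the standard offset (UTC−08:00), 09:45 UTC − 8h = 01:45 Zeloth Prefecture standard time.
The standard-time date in Zeloth Prefecture, October 8, 2016, is outside the daylight-saving period (7 November 2016 – 2 April 2017), so Zeloth Prefecture is on standard time, UTC−08:00.
09:45 UTC − 8h = 01:45 local.

01:45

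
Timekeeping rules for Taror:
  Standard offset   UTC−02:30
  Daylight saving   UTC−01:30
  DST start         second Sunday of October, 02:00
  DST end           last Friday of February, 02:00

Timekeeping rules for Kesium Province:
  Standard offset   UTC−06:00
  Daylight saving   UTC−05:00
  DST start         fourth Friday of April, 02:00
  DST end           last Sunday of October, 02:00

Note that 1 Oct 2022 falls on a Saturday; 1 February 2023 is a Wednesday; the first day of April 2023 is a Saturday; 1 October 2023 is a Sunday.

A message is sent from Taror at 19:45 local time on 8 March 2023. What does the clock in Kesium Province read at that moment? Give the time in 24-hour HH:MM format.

1 October 2022 is a Saturday, so the first Sunday is October 2 and the second is October 9.
1 February 2023 is a Wednesday, so Fridays fall on 3, 10, 17, 24; the last is February 24.
8 March 2023 does not fall between 9 October 2022 and 24 February 2023, so daylight saving is not in effect and Taror is at UTC−02:30.
19:45 Taror + 2h30m = 22:15 UTC.
1 April 2023 is a Saturday, so the first Friday is April 7 and the fourth is April 28.
1 October 2023 is a Sunday, so Sundays fall on 1, 8, 15, 22, 29; the last is October 29.
At the standard offset (UTC−06:00), 22:15 UTC − 6h = 16:15 Kesium Province standard time.
Daylight saving runs 28 April – 29 October; the standard-time date in Kesium Province, 8 March 2023, is outside that window, so Kesium Province is on standard time at UTC−06:00.
22:15 UTC − 6h = 16:15 Kesium Province.

16:15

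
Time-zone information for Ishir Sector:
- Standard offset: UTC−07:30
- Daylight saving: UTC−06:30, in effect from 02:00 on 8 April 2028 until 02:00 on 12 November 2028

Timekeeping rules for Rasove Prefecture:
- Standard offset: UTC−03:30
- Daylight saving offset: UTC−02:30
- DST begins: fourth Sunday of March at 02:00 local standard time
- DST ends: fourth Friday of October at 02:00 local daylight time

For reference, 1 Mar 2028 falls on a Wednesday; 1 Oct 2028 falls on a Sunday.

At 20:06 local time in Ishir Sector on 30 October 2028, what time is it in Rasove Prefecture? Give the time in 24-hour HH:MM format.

23:06

30 October 2028 lies within the daylight-saving period (8 April – 12 November), so Ishir Sector is on daylight time, UTC−06:30.
20:06 Ishir Sector + 6h30m = 02:36 UTC (rolling into the next day, 31 October 2028).
1 March 2028 is a Wednesday, so the first Sunday is March 5 and the fourth is March 26.
1 October 2028 is a Sunday, so the first Friday is October 6 and the fourth is October 27.
At the standard offset (UTC−03:30), 02:36 UTC − 3h30m = 23:06 Rasove Prefecture standard time (rolling into the previous day, 30 October 2028).
The standard-time date in Rasove Prefecture, 30 October 2028, does not fall between 26 March and 27 October, so daylight saving is not in effect and Rasove Prefecture is at UTC−03:30.
02:36 UTC − 3h30m = 23:06 Rasove Prefecture (rolling into the previous day, 30 October 2028).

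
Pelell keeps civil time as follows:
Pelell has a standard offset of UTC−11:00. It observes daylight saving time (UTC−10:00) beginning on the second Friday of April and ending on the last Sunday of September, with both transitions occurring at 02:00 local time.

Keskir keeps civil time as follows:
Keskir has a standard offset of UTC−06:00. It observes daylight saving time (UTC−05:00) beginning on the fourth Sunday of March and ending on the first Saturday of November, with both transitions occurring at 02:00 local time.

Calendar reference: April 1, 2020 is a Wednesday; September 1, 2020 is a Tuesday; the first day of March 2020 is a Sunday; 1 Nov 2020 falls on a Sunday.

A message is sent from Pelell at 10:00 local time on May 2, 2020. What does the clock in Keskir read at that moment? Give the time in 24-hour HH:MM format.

1 April 2020 is a Wednesday, so the first Friday is April 3 and the second is April 10.
1 September 2020 is a Tuesday, so Sundays fall on 6, 13, 20, 27; the last is September 27.
Daylight saving runs 10 April – 27 September; May 2, 2020 is inside that window, so Pelell is at UTC−10:00.
10:00 Pelell + 10h = 20:00 UTC.
1 March 2020 is a Sunday, so the first Sunday is March 1 and the fourth is March 22.
1 November 2020 is a Sunday, so the first Saturday is November 7.
At the standard offset (UTC−06:00), 20:00 UTC − 6h = 14:00 Keskir standard time.
The standard-time date in Keskir, May 2, 2020, lies within the daylight-saving period (22 March – 7 November), so Keskir is on daylight time, UTC−05:00.
20:00 UTC − 5h = 15:00 Keskir.

15:00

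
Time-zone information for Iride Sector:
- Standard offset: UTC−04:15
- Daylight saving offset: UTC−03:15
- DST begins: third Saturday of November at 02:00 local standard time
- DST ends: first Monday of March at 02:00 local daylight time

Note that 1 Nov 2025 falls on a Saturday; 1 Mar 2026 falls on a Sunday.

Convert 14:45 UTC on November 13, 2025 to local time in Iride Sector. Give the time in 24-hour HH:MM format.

10:30

1 November 2025 is a Saturday, so the first Saturday is November 1 and the third is November 15.
1 March 2026 is a Sunday, so the first Monday is March 2.
At the standard offset (UTC−04:15), 14:45 UTC − 4h15m = 10:30 Iride Sector standard time.
Daylight saving runs 15 November 2025 – 2 March 2026; the standard-time date in Iride Sector, November 13, 2025, is outside that window, so Iride Sector is on standard time at UTC−04:15.
14:45 UTC − 4h15m = 10:30 local.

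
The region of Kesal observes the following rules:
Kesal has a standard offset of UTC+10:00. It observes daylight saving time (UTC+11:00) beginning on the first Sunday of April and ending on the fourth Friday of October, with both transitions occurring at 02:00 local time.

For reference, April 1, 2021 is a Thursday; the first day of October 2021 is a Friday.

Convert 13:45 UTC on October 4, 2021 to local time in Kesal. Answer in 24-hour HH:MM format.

00:45

1 April 2021 is a Thursday, so the first Sunday is April 4.
1 October 2021 is a Friday, so the first Friday is October 1 and the fourth is October 22.
At the standard offset (UTC+10:00), 13:45 UTC + 10h = 23:45 Kesal standard time.
The standard-time date in Kesal, October 4, 2021, falls between 4 April and 22 October, so daylight saving is in effect and Kesal is at UTC+11:00.
13:45 UTC + 11h = 00:45 local (rolling into the next day, 5 October 2021).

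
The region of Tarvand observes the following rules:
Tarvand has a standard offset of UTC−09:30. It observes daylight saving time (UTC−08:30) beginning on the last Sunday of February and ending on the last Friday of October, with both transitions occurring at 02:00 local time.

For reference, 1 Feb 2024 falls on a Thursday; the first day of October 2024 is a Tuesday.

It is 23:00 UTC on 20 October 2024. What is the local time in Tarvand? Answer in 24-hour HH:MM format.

14:30

1 February 2024 is a Thursday, so Sundays fall on 4, 11, 18, 25; the last is February 25.
1 October 2024 is a Tuesday, so Fridays fall on 4, 11, 18, 25; the last is October 25.
At the standard offset (UTC−09:30), 23:00 UTC − 9h30m = 13:30 Tarvand standard time.
Daylight saving runs 25 February – 25 October; the standard-time date in Tarvand, 20 October 2024, is inside that window, so Tarvand is at UTC−08:30.
23:00 UTC − 8h30m = 14:30 local.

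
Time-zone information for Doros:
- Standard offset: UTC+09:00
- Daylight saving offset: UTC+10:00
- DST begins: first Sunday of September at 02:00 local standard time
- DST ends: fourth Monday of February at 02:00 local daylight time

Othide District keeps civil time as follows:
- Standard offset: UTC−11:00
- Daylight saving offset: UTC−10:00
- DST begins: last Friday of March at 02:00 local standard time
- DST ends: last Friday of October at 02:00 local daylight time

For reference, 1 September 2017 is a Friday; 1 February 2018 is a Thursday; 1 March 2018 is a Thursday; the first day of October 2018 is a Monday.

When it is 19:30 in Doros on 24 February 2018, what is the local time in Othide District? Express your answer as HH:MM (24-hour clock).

1 September 2017 is a Friday, so the first Sunday is September 3.
1 February 2018 is a Thursday, so the first Monday is February 5 and the fourth is February 26.
Daylight saving runs 3 September 2017 – 26 February 2018; 24 February 2018 is inside that window, so Doros is at UTC+10:00.
19:30 Doros − 10h = 09:30 UTC.
1 March 2018 is a Thursday, so Fridays fall on 2, 9, 16, 23, 30; the last is March 30.
1 October 2018 is a Monday, so Fridays fall on 5, 12, 19, 26; the last is October 26.
At the standard offset (UTC−11:00), 09:30 UTC − 11h = 22:30 Othide District standard time (rolling into the previous day, 23 February 2018).
The standard-time date in Othide District, 23 February 2018, does not fall between 30 March and 26 October, so daylight saving is not in effect and Othide District is at UTC−11:00.
09:30 UTC − 11h = 22:30 Othide District (rolling into the previous day, 23 February 2018).

22:30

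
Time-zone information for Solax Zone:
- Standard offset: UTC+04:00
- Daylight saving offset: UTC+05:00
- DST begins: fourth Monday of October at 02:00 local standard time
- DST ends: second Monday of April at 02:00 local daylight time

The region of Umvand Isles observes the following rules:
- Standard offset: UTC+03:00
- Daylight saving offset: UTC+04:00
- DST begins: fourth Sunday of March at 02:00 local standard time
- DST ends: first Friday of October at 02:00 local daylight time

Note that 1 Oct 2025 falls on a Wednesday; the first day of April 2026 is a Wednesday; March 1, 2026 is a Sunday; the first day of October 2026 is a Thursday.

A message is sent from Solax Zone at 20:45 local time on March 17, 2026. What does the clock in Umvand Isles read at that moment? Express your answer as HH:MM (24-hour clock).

1 October 2025 is a Wednesday, so the first Monday is October 6 and the fourth is October 27.
1 April 2026 is a Wednesday, so the first Monday is April 6 and the second is April 13.
Daylight saving runs 27 October 2025 – 13 April 2026; March 17, 2026 is inside that window, so Solax Zone is at UTC+05:00.
20:45 Solax Zone − 5h = 15:45 UTC.
1 March 2026 is a Sunday, so the first Sunday is March 1 and the fourth is March 22.
1 October 2026 is a Thursday, so the first Friday is October 2.
At the standard offset (UTC+03:00), 15:45 UTC + 3h = 18:45 Umvand Isles standard time.
The standard-time date in Umvand Isles, March 17, 2026, is outside the daylight-saving period (22 March – 2 October), so Umvand Isles is on standard time, UTC+03:00.
15:45 UTC + 3h = 18:45 Umvand Isles.

18:45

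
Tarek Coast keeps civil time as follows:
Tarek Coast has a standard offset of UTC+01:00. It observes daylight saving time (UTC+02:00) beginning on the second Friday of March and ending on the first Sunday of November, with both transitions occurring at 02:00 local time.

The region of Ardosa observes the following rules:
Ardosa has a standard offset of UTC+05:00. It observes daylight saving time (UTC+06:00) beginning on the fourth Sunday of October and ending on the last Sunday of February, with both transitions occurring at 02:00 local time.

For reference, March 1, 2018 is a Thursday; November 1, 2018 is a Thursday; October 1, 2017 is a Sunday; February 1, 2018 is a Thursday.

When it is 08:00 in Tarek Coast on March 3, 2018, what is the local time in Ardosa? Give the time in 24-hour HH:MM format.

1 March 2018 is a Thursday, so the first Friday is March 2 and the second is March 9.
1 November 2018 is a Thursday, so the first Sunday is November 4.
Daylight saving runs 9 March – 4 November; March 3, 2018 is outside that window, so Tarek Coast is on standard time at UTC+01:00.
08:00 Tarek Coast − 1h = 07:00 UTC.
1 October 2017 is a Sunday, so the first Sunday is October 1 and the fourth is October 22.
1 February 2018 is a Thursday, so Sundays fall on 4, 11, 18, 25; the last is February 25.
At the standard offset (UTC+05:00), 07:00 UTC + 5h = 12:00 Ardosa standard time.
Daylight saving runs 22 October 2017 – 25 February 2018; the standard-time date in Ardosa, March 3, 2018, is outside that window, so Ardosa is on standard time at UTC+05:00.
07:00 UTC + 5h = 12:00 Ardosa.

12:00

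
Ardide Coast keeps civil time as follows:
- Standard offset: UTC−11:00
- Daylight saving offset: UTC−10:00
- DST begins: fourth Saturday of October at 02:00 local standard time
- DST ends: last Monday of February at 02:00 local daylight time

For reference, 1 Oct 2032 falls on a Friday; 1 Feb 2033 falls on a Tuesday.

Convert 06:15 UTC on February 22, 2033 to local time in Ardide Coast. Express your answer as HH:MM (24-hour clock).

1 October 2032 is a Friday, so the first Saturday is October 2 and the fourth is October 23.
1 February 2033 is a Tuesday, so Mondays fall on 7, 14, 21, 28; the last is February 28.
At the standard offset (UTC−11:00), 06:15 UTC − 11h = 19:15 Ardide Coast standard time (rolling into the previous day, 21 February 2033).
The standard-time date in Ardide Coast, February 21, 2033, lies within the daylight-saving period (23 October 2032 – 28 February 2033), so Ardide Coast is on daylight time, UTC−10:00.
06:15 UTC − 10h = 20:15 local (rolling into the previous day, 21 February 2033).

20:15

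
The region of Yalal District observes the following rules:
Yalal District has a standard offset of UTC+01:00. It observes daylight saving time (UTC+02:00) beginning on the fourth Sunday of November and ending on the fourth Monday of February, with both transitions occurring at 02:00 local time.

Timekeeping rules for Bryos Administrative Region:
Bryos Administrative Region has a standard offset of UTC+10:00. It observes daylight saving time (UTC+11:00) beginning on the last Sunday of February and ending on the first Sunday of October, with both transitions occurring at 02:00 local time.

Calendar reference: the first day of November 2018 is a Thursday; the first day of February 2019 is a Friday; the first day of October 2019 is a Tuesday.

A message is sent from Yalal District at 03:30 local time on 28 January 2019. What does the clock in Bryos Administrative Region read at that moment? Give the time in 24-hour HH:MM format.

11:30

1 November 2018 is a Thursday, so the first Sunday is November 4 and the fourth is November 25.
1 February 2019 is a Friday, so the first Monday is February 4 and the fourth is February 25.
28 January 2019 lies within the daylight-saving period (25 November 2018 – 25 February 2019), so Yalal District is on daylight time, UTC+02:00.
03:30 Yalal District − 2h = 01:30 UTC.
1 February 2019 is a Friday, so Sundays fall on 3, 10, 17, 24; the last is February 24.
1 October 2019 is a Tuesday, so the first Sunday is October 6.
At the standard offset (UTC+10:00), 01:30 UTC + 10h = 11:30 Bryos Administrative Region standard time.
The standard-time date in Bryos Administrative Region, 28 January 2019, does not fall between 24 February and 6 October, so daylight saving is not in effect and Bryos Administrative Region is at UTC+10:00.
01:30 UTC + 10h = 11:30 Bryos Administrative Region.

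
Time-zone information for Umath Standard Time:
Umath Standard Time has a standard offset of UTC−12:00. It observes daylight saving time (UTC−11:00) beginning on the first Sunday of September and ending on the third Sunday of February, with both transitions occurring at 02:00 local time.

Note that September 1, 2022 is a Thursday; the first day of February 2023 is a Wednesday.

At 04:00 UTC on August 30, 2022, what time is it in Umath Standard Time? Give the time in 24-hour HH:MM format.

1 September 2022 is a Thursday, so the first Sunday is September 4.
1 February 2023 is a Wednesday, so the first Sunday is February 5 and the third is February 19.
At the standard offset (UTC−12:00), 04:00 UTC − 12h = 16:00 Umath Standard Time standard time (rolling into the previous day, 29 August 2022).
The standard-time date in Umath Standard Time, August 29, 2022, does not fall between 4 September 2022 and 19 February 2023, so daylight saving is not in effect and Umath Standard Time is at UTC−12:00.
04:00 UTC − 12h = 16:00 local (rolling into the previous day, 29 August 2022).

16:00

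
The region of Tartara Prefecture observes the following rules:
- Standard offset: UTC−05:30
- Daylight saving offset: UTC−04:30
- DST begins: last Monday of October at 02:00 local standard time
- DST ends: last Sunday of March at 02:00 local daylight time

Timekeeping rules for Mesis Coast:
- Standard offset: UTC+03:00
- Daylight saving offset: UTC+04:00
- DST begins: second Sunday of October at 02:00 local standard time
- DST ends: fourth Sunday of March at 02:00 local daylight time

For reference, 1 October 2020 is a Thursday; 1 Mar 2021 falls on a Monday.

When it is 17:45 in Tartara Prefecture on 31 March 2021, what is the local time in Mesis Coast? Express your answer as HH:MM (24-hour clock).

1 October 2020 is a Thursday, so Mondays fall on 5, 12, 19, 26; the last is October 26.
1 March 2021 is a Monday, so Sundays fall on 7, 14, 21, 28; the last is March 28.
31 March 2021 is outside the daylight-saving period (26 October 2020 – 28 March 2021), so Tartara Prefecture is on standard time, UTC−05:30.
17:45 Tartara Prefecture + 5h30m = 23:15 UTC.
1 October 2020 is a Thursday, so the first Sunday is October 4 and the second is October 11.
1 March 2021 is a Monday, so the first Sunday is March 7 and the fourth is March 28.
At the standard offset (UTC+03:00), 23:15 UTC + 3h = 02:15 Mesis Coast standard time (rolling into the next day, 1 April 2021).
The standard-time date in Mesis Coast, 1 April 2021, does not fall between 11 October 2020 and 28 March 2021, so daylight saving is not in effect and Mesis Coast is at UTC+03:00.
23:15 UTC + 3h = 02:15 Mesis Coast (rolling into the next day, 1 April 2021).

02:15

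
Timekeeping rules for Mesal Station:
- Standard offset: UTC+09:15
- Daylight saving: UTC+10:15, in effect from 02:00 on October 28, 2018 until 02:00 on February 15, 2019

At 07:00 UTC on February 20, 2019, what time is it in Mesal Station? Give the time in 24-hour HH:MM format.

16:15

At the standard offset (UTC+09:15), 07:00 UTC + 9h15m = 16:15 Mesal Station standard time.
The standard-time date in Mesal Station, February 20, 2019, does not fall between 28 October 2018 and 15 February 2019, so daylight saving is not in effect and Mesal Station is at UTC+09:15.
07:00 UTC + 9h15m = 16:15 local.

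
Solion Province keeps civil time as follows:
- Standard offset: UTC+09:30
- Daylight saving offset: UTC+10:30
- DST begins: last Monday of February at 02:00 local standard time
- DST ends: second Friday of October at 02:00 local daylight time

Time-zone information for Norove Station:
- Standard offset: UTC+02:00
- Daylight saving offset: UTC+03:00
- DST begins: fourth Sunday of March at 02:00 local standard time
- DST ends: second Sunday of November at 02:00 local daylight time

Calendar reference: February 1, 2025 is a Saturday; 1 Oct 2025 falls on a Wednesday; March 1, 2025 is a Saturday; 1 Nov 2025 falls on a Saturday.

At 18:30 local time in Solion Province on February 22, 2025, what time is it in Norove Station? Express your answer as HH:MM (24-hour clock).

11:00

1 February 2025 is a Saturday, so Mondays fall on 3, 10, 17, 24; the last is February 24.
1 October 2025 is a Wednesday, so the first Friday is October 3 and the second is October 10.
February 22, 2025 is outside the daylight-saving period (24 February – 10 October), so Solion Province is on standard time, UTC+09:30.
18:30 Solion Province − 9h30m = 09:00 UTC.
1 March 2025 is a Saturday, so the first Sunday is March 2 and the fourth is March 23.
1 November 2025 is a Saturday, so the first Sunday is November 2 and the second is November 9.
At the standard offset (UTC+02:00), 09:00 UTC + 2h = 11:00 Norove Station standard time.
Daylight saving runs 23 March – 9 November; the standard-time date in Norove Station, February 22, 2025, is outside that window, so Norove Station is on standard time at UTC+02:00.
09:00 UTC + 2h = 11:00 Norove Station.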